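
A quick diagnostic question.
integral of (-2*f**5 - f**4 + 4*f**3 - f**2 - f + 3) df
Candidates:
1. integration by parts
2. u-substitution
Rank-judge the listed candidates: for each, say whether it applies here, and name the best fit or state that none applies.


Method: no special technique — every term is a constant multiple of a power of f; term-wise power-rule integration needs no preliminary transformation.
- integration by parts — parts would only shuffle a directly integrable integrand.
- u-substitution — no substitution does more than relabel what direct integration already handles.


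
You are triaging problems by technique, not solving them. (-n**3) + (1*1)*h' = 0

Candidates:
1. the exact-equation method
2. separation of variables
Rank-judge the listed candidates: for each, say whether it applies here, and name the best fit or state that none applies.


Best approach: no special technique — with h absent the equation is not coupled at all: direct integration in n.
- the exact-equation method — the unknown never enters the equation — exactness holds emptily, with nothing for the method to add.
- separation of variables: separation is only trivially available — with the unknown absent from the slope this is a direct integration, not a separation problem.


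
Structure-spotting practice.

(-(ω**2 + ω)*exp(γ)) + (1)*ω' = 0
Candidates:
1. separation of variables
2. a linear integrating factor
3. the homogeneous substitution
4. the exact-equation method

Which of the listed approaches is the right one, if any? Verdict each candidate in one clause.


Verdict: separation of variables — separating collects all ω-dependence with the derivative and leaves all γ-dependence opposite: variables separate. This doubles as a Bernoulli equation in the unknown as written; dividing and integrating works on it directly.
- separation of variables — yes — fits the structure here.
- a linear integrating factor — the unknown enters nonlinearly (through a power, a denominator, or a transcendental function), which the linear integrating-factor recipe cannot absorb as-is — any repair would come from a preliminary substitution, not the factor.
- the homogeneous substitution — the slope is not a function of the ratio of the variables alone.
- the exact-equation method: the cross partial derivatives disagree, so no single potential exists.


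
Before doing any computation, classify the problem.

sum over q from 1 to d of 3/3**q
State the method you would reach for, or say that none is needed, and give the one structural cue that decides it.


Verdict: the geometric series formula — consecutive terms stand in a fixed index-free ratio — the geometric sum formula closes it.


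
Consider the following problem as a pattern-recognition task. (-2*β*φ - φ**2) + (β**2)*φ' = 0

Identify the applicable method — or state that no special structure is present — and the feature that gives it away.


Best approach: the homogeneous substitution — the slope is degree-zero homogeneous: the ratio substitution v = φ/β collapses it. Rearranged, this also fits the Bernoulli template directly; the homogeneous substitution reads the structure without the rearrangement.


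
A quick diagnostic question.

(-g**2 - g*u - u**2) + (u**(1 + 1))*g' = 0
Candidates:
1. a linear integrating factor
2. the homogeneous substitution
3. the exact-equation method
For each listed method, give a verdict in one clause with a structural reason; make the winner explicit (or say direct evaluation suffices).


Method: the homogeneous substitution — solved for the derivative, the right side is unchanged under scaling u and g together — it depends only on the ratio g/u, so substitute a single ratio variable.
- a linear integrating factor — the unknown enters nonlinearly (through a power, a denominator, or a transcendental function), which the linear integrating-factor recipe cannot absorb as-is — any repair would come from a preliminary substitution, not the factor.
- the homogeneous substitution: a fit — the right tool for this form.
- the exact-equation method: the mixed-partials test fails on this split — it is not an exact differential as presented.


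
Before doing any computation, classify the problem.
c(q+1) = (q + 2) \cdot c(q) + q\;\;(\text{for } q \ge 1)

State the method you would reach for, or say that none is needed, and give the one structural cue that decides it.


Method: a summation factor — because the multiplier q + 2 is index-dependent, divide through by its running product and sum the resulting differences.


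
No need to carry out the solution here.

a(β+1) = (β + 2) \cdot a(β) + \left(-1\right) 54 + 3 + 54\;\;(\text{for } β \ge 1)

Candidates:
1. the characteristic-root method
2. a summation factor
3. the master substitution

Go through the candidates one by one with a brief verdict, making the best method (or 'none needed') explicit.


Method: a summation factor — an index-dependent multiplier β + 2 rules out characteristic roots; a summation factor converts it to a pure difference.
- the characteristic-root method — the coefficients vary with the index, breaking the constant-coefficient structure the method needs.
- a summation factor: yes, a natural case for it.
- the master substitution: the recursion steps by a constant offset, so exponential reindexing is pointless.


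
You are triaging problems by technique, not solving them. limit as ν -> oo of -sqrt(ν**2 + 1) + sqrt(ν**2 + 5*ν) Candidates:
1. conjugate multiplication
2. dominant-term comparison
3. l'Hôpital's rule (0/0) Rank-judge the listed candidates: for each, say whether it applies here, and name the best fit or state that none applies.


Diagnosis: conjugate multiplication — the difference sqrt(ν**2 + 5*ν) - sqrt(ν**2 + 1) is an ∞ − ∞ stalemate; its conjugate partner breaks the tie.
- conjugate multiplication: yes, a natural case for it.
- dominant-term comparison: no ranking of term growth rates resolves the limit here.
- l'Hôpital's rule (0/0) — the expression is a difference driving to ∞ − ∞, not a 0/0 quotient — there is no ratio for the rule to differentiate.


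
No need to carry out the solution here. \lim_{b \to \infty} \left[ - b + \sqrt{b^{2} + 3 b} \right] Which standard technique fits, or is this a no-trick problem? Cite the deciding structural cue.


Verdict: conjugate multiplication — infinity minus infinity with a radical in play — multiply by the conjugate so the divergences of \sqrt{b^{2} + 3 b} and b annihilate.


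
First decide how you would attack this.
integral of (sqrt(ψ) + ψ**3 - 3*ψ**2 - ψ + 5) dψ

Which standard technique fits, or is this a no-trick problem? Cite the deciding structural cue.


Best approach: no special technique — every term is a constant multiple of a power of ψ; term-wise power-rule integration needs no preliminary transformation.


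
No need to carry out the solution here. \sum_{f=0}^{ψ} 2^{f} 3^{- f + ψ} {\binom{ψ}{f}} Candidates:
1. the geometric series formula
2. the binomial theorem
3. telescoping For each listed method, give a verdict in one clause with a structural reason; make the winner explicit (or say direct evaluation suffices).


Verdict: the binomial theorem — {\binom{ψ}{f}} weighting matched powers of 2 and 3 is the expanded form of (2 + 3)^ψ — fold it back up.
- the geometric series formula: consecutive terms are not related by a fixed multiplier.
- the binomial theorem — yes — fits the structure here.
- telescoping: in the displayed form, no term reappears at a neighboring index to cancel against.


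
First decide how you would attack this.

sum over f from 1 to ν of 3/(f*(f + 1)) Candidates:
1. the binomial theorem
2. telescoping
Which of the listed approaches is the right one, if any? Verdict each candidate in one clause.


Verdict: telescoping — rewrite 3/(f*(f + 1)) as simple fractions and successive terms eat each other — only the edges survive.
- the binomial theorem — there is no pair of bases whose matched powers would reassemble into a single binomial power.
- telescoping: yes, a natural case for it.


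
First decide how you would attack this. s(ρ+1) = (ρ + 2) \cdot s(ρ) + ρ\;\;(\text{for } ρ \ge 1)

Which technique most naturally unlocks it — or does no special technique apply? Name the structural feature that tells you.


Best approach: a summation factor — an index-dependent multiplier ρ + 2 rules out characteristic roots; a summation factor converts it to a pure difference.


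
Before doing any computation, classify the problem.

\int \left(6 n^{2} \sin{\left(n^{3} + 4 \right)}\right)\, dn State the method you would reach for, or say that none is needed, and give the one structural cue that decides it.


Method: u-substitution — read it as f(n^{3} + 4) times a constant multiple of d(n^{3} + 4): one substitution, u = n^{3} + 4, finishes it.


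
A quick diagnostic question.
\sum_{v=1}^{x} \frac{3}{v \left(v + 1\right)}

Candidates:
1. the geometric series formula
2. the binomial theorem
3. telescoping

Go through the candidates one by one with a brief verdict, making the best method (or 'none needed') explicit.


Method: telescoping — integer-spaced poles in \frac{3}{v \left(v + 1\right)} are the telescoping signature in disguise.
- the geometric series formula: the term-to-term ratio changes with the index, so the geometric formula cannot close it.
- the binomial theorem — no binomial coefficients pair up with complementary powers here.
- telescoping — yes, a natural case for it.


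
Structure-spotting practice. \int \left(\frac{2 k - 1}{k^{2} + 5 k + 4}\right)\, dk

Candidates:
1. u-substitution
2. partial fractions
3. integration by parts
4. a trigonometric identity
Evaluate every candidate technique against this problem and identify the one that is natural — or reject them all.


Technique: partial fractions — with k^{2} + 5 k + 4 factorable and the degree on top strictly smaller, simple-fraction decomposition is immediate.
- u-substitution — no subexpression of the integrand serves as a whole-integral substitution inner — individual terms may offer their own, but none carries its derivative as a factor of the full integrand; a working change of variable would have to be constructed from outside the expression.
- partial fractions — yes — fits the structure here.
- integration by parts — there is no nonconstant-polynomial-times-kernel split with an exp, sine, cosine (degree-1 argument), or logarithm partner.
- a trigonometric identity — there is no trigonometric structure at all — the integrand carries no sine or cosine to rewrite.


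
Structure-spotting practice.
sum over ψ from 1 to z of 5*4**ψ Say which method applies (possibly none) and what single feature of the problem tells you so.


Method: the geometric series formula — check a ratio of consecutive terms: it is 4, independent of the index, so the geometric formula closes the sum.


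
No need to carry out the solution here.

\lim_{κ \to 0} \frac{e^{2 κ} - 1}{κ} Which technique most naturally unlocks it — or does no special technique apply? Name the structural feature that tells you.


Technique: l'Hôpital's rule (0/0) — plug in 0: top and bottom both hit zero, so differentiate each and retry. The standard small-argument limits would also carry it; the rule is the systematic route.


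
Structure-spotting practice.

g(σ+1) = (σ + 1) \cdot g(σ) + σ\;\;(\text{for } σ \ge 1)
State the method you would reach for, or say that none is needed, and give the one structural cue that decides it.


Method: a summation factor — it is first-order linear but the coefficient σ + 1 depends on the index, so multiply through by a summation factor to telescope it.


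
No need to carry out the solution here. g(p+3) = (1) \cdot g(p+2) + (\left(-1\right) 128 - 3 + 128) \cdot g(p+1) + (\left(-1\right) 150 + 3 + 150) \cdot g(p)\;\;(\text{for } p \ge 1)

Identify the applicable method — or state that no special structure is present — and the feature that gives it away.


Verdict: the characteristic-root method — every coefficient is a fixed number and the forcing is zero — substitute r^p and read off the root equation.


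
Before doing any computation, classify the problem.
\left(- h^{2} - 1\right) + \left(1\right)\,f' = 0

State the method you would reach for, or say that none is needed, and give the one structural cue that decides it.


Best approach: no special technique — with f absent the equation is not coupled at all: direct integration in h.


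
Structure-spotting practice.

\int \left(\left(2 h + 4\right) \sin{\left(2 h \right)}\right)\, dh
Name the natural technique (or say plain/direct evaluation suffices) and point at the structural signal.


Diagnosis: integration by parts — a polynomial 2 h + 4 against the kernel \sin{\left(2 h \right)} is the signature bounded-ladder case for integration by parts.


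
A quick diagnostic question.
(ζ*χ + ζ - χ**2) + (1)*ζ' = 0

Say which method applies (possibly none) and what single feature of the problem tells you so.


Best approach: a linear integrating factor — the unknown enters only to the first power against a nonzero forcing term — the integrating-factor template applies directly.


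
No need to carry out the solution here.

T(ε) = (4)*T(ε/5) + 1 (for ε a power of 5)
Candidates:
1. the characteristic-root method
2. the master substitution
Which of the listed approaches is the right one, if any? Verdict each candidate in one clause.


Best approach: the master substitution — the argument contracts 5-fold per step: reindex ε exponentially and solve the linear recurrence in the new index.
- the characteristic-root method — the recursion divides its index rather than shifting it — outside the constant-shift family the root method covers.
- the master substitution: a fit — the right tool for this form.


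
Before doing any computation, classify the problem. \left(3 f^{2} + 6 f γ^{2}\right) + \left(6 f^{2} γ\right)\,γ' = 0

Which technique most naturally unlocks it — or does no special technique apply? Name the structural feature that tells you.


Diagnosis: the exact-equation method — the compatibility test passes: the γ-derivative of 3 f^{2} + 6 f γ^{2} matches the f-derivative of 6 f^{2} γ, so integrate a potential.


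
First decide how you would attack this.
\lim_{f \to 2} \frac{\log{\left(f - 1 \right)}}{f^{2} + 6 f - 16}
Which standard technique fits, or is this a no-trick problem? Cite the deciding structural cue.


Best approach: l'Hôpital's rule (0/0) — the 0/0 form at 2 is the signature situation for l'Hôpital's rule. Known elementary limits would finish this too — the rule just bypasses the case analysis.


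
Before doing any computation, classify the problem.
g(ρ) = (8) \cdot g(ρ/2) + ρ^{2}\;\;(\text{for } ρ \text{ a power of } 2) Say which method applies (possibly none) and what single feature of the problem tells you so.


Verdict: the master substitution — treat m = log base 2 of ρ as the new clock: one recursion step advances m by one while ρ scales by 2.


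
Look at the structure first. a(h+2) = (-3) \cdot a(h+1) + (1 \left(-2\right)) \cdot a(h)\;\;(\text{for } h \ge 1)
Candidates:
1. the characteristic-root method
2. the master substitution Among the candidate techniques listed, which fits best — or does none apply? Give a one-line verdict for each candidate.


Best approach: the characteristic-root method — fixed numeric weights on consecutive terms and no forcing term added: the root method in its home territory.
- the characteristic-root method: yes — fits the structure here.
- the master substitution — this is shift-type recursion, outside the divide-and-conquer template.


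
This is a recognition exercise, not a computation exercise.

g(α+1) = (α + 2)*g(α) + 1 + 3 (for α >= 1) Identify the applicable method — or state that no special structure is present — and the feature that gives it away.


Verdict: a summation factor — normalize by the running product of α + 2: the left side becomes a difference, and differences sum.


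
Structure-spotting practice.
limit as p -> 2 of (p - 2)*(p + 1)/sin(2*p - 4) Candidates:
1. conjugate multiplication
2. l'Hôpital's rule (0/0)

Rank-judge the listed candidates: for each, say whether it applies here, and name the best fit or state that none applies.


Method: l'Hôpital's rule (0/0) — the 0/0 form at 2 is the signature situation for l'Hôpital's rule. The standard small-argument limits would also carry it; the rule is the systematic route.
- conjugate multiplication: multiplying by a conjugate would not remove any indeterminacy here.
- l'Hôpital's rule (0/0) — yes, a natural case for it.


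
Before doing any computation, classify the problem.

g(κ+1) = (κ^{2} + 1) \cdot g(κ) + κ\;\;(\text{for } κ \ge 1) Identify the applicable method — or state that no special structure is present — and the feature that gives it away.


Best approach: a summation factor — because the multiplier κ^{2} + 1 is index-dependent, divide through by its running product and sum the resulting differences.


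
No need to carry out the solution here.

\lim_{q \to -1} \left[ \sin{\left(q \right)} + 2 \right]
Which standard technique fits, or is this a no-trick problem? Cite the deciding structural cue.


Technique: no special technique — no vanishing denominator and no indeterminate clash at the point — evaluation is immediate.


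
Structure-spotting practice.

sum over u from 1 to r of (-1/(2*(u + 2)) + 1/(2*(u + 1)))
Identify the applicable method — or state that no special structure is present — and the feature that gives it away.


Method: telescoping — the generic term is a one-step difference of 1/(2*(u + 1)), so partial sums shortcut to endpoint evaluation.


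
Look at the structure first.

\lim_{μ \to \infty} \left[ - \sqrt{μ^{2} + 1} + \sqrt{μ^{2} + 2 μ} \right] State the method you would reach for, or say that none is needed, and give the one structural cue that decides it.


Best approach: conjugate multiplication — both pieces blow up but their difference is finite; the conjugate trick rationalizes \sqrt{μ^{2} + 2 μ} - \sqrt{μ^{2} + 1}.


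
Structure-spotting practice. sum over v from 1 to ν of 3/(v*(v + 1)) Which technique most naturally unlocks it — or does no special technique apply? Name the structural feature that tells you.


Diagnosis: telescoping — split 3/(v*(v + 1)) by partial fractions and the pieces are one function at shifted arguments — interior terms cancel.


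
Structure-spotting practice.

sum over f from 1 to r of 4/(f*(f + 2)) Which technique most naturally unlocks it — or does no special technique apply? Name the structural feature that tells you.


Best approach: telescoping — 4/(f*(f + 2)) decomposes into shift-paired simple fractions; the series telescopes to finitely many boundary pieces.


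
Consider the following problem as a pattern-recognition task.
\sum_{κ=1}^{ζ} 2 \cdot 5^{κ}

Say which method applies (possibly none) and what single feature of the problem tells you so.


Diagnosis: the geometric series formula — the ratio of consecutive terms is the constant 5, independent of the index — a geometric sum.


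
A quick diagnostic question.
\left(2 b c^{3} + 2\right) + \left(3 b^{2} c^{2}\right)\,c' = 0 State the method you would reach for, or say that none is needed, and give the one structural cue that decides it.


Best approach: the exact-equation method — check exactness first: here it holds (2 b c^{3} + 2, 3 b^{2} c^{2} have matching cross partials), so no integrating factor is needed.


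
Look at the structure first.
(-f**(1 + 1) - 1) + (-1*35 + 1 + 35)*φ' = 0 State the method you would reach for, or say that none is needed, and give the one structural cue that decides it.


Verdict: no special technique — the slope is a function of f alone, so integrate both sides directly.


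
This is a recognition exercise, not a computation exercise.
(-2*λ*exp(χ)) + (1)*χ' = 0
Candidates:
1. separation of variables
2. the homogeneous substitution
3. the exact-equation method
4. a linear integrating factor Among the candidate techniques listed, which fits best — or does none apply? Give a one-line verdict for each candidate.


Technique: separation of variables — separating collects all χ-dependence with the derivative and leaves all λ-dependence opposite: variables separate.
- separation of variables — applies; the problem has the shape this method handles.
- the homogeneous substitution: the ratio of the variables does not determine the slope.
- the exact-equation method — exactness fails on the nose — the mixed partials do not match.
- a linear integrating factor: the unknown enters nonlinearly (through a power, a denominator, or a transcendental function), which the linear integrating-factor recipe cannot absorb as-is — any repair would come from a preliminary substitution, not the factor.


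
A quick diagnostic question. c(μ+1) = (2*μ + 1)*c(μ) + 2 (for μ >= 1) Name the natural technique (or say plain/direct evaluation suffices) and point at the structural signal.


Verdict: a summation factor — normalize by the running product of 2*μ + 1: the left side becomes a difference, and differences sum.


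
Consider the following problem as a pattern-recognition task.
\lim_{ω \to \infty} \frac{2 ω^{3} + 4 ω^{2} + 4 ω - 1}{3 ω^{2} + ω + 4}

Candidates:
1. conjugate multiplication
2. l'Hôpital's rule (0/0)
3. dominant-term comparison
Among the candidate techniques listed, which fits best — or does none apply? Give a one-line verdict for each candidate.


Best approach: dominant-term comparison — as ω grows, only the highest-degree terms matter — compare leading terms and read the limit off.
- conjugate multiplication — there is no infinity-minus-infinity radical difference to rationalize.
- l'Hôpital's rule (0/0) — as a single quotient the expression runs to ∞/∞ at the limit point — an at-infinity form of the rule would apply, though the leading-growth comparison is the direct reading.
- dominant-term comparison: a fit — the right tool for this form.


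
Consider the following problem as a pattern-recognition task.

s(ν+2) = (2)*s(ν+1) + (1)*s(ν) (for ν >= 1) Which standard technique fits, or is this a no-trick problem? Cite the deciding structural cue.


Best approach: the characteristic-root method — no index-dependence in the weights and nothing inhomogeneous: classic characteristic-equation setup.


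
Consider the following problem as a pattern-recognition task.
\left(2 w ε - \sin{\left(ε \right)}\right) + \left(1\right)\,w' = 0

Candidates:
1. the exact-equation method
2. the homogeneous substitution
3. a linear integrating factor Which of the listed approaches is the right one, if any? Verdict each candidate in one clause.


Method: a linear integrating factor — linear in the unknown with genuine forcing: multiply through by the exponential of the integrated coefficient and the left side closes into one derivative.
- the exact-equation method: the mixed partial derivatives differ, so the left side is not a total differential.
- the homogeneous substitution: the slope is not a function of the ratio of the variables alone.
- a linear integrating factor — applies; the problem has the shape this method handles.


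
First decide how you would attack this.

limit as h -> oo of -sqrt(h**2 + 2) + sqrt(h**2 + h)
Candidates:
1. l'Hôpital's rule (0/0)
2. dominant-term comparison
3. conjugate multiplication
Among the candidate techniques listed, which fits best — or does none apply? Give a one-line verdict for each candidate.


Best approach: conjugate multiplication — infinity minus infinity with a radical in play — multiply by the conjugate so the divergences of sqrt(h**2 + h) and sqrt(h**2 + 2) annihilate.
- l'Hôpital's rule (0/0) — the expression is a difference driving to ∞ − ∞, not a 0/0 quotient — there is no ratio for the rule to differentiate.
- dominant-term comparison — this is not a rational comparison of growth rates at infinity.
- conjugate multiplication: a fit — the right tool for this form.


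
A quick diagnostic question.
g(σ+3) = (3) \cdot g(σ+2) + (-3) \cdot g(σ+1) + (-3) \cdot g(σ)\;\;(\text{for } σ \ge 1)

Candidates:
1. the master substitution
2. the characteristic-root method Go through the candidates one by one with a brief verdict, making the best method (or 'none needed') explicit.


Diagnosis: the characteristic-root method — fixed numeric weights on consecutive terms and no forcing term added: the root method in its home territory.
- the master substitution — this is shift-type recursion, outside the divide-and-conquer template.
- the characteristic-root method: yes, a natural case for it.


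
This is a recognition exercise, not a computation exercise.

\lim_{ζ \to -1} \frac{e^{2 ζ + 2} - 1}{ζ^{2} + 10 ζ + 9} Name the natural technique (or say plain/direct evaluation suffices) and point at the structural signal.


Verdict: l'Hôpital's rule (0/0) — both numerator and denominator vanish at -1: the genuine 0/0 indeterminate that l'Hôpital exists for. A local series expansion at the point resolves it as well; the rule is the packaged version of that step.


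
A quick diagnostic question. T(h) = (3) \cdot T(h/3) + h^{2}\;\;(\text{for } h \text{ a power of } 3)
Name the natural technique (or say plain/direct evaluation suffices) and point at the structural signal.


Technique: the master substitution — the argument contracts 3-fold per step: reindex h exponentially and solve the linear recurrence in the new index.


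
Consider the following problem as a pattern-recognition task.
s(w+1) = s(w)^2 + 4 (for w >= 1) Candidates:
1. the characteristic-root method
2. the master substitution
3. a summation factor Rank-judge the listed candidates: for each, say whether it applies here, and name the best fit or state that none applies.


Diagnosis: no special technique — the new term depends nonlinearly on the old ones, which disqualifies every superposition-based technique.
- the characteristic-root method: the recursion is nonlinear in the sequence values, so no linear-modes ansatz applies.
- the master substitution — the recursive argument is a shift of the index, not a fixed fraction of it.
- a summation factor: no summation factor applies — the rule is not linear in the sequence values.


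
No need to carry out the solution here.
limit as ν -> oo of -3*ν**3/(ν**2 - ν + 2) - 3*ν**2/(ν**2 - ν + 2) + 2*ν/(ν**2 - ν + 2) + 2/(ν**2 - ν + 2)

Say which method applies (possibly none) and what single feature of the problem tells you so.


Best approach: dominant-term comparison — divide through by the highest power of ν; every lower-order term dies and the dominant terms decide the limit. Differentiating the expression as a single quotient would eventually settle it as well; matching dominant growth settles it immediately.


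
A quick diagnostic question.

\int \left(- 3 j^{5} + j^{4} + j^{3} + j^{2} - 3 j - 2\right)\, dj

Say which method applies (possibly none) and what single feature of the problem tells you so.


Verdict: no special technique — every term is a constant multiple of a power of j; term-wise power-rule integration needs no preliminary transformation.


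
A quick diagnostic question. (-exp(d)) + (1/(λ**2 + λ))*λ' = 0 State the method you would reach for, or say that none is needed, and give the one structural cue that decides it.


Method: separation of variables — the slope splits multiplicatively: exp(d) carrying all d-dependence times λ**2 + λ carrying all λ-dependence — separate and integrate. A Bernoulli rewrite would carry it as the equation stands — separating the variables needs no rearrangement either.


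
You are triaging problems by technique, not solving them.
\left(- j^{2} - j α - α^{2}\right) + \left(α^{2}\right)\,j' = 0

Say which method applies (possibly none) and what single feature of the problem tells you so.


Best approach: the homogeneous substitution — solved for the derivative, the right side is unchanged under scaling α and j together — it depends only on the ratio j/α, so substitute a single ratio variable.


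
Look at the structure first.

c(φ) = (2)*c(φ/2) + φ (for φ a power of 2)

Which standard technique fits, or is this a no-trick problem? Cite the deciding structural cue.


Technique: the master substitution — index division is the fingerprint: φ/2 in the recursive call means substitute φ = 2^m.


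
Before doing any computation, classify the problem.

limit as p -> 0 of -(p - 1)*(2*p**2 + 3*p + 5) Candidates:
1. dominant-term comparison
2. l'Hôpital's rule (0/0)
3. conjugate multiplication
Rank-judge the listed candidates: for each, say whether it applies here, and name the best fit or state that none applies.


Best approach: no special technique — the function is continuous at 0; evaluation is itself the limit, no machinery required.
- dominant-term comparison: no dominant power emerges to decide the limit by degree comparison.
- l'Hôpital's rule (0/0): substituting the point gives a finite value outright — there is no indeterminate clash to repair.
- conjugate multiplication — the conjugate move applies to radical differences, which this is not.


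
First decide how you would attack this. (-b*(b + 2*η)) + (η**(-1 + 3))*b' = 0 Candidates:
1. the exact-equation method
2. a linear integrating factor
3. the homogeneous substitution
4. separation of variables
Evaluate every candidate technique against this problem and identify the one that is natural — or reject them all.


Diagnosis: the homogeneous substitution — the slope's numerator and denominator share total degree; set v = b/η and the equation drops to separable form. A Bernoulli substitution is a fair alternative on this equation directly; the homogeneous reading takes it as given.
- the exact-equation method: no potential function has this form as its differential, as written.
- a linear integrating factor: a nonlinear term in the unknown puts this outside the integrating-factor template.
- the homogeneous substitution: a fit — the right tool for this form.
- separation of variables: the two dependences are entangled, not a clean product of one-variable pieces.


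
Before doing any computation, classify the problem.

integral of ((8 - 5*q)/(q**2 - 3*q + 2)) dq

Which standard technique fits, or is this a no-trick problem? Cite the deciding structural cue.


Method: partial fractions — q**2 - 3*q + 2 splits into linear pieces, so the quotient is a sum of simple fractions — decompose before integrating.


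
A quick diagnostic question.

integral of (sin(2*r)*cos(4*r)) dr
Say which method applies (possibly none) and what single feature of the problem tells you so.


Best approach: a trigonometric identity — cross-frequency products like sin(2*r)*cos(4*r) are the textbook product-to-sum case — the identity converts them to directly integrable sinusoids.


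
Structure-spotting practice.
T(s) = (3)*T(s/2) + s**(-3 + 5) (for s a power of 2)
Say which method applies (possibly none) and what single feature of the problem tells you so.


Diagnosis: the master substitution — treat m = log base 2 of s as the new clock: one recursion step advances m by one while s scales by 2.


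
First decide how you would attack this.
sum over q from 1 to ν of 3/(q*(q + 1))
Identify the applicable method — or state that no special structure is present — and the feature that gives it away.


Verdict: telescoping — after splitting 3/(q*(q + 1)) into partial fractions, the pieces are shifted copies of one function and cancel telescopically.


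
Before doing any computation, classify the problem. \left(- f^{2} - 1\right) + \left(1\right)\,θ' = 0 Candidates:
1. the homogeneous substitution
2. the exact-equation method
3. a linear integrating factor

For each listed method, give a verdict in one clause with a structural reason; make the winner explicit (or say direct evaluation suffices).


Best approach: no special technique — the slope is a function of f alone, so integrate both sides directly.
- the homogeneous substitution — the slope is not a function of the ratio of the variables alone.
- the exact-equation method: the unknown never enters the equation — exactness holds emptily, with nothing for the method to add.
- a linear integrating factor: with the unknown absent the integrating factor is a formality; direct integration is the working structure.


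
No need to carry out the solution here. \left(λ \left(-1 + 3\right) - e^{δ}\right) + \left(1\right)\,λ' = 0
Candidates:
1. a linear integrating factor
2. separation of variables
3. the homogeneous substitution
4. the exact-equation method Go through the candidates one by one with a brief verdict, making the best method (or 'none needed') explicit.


Verdict: a linear integrating factor — λ enters only linearly with coefficient (-1 + 3); multiply by exp of the integral of (-1 + 3) and the left side becomes one derivative.
- a linear integrating factor: a fit — the right tool for this form.
- separation of variables — the two dependences are entangled, not a clean product of one-variable pieces.
- the homogeneous substitution: rescaling both variables together changes the slope, so no ratio substitution collapses it.
- the exact-equation method — the cross partial derivatives disagree, so no single potential exists.


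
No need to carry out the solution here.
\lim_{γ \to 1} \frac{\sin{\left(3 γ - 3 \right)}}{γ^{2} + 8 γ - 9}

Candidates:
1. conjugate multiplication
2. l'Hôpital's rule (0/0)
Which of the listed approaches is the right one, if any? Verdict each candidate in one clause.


Method: l'Hôpital's rule (0/0) — substituting 1 gives 0 over 0; differentiate top and bottom once and re-evaluate. One could equally expand both pieces locally and compare leading terms; the rule does that in one stroke.
- conjugate multiplication: no difference of divergent radicals appears, so rationalizing has nothing to cancel.
- l'Hôpital's rule (0/0): yes — fits the structure here.


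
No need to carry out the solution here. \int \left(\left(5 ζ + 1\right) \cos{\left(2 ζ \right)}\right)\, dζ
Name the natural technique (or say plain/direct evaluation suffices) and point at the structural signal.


Diagnosis: integration by parts — differentiate 5 ζ + 1, integrate \cos{\left(2 ζ \right)}: each pass lowers the polynomial degree, so parts terminates.


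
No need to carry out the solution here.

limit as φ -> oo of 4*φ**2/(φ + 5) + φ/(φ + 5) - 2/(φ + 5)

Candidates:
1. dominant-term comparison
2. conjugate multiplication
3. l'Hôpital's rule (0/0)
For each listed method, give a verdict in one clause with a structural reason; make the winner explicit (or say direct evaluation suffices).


Method: dominant-term comparison — growth-rate triage: the leading powers of φ decide the limit, everything else is noise.
- dominant-term comparison: applicable, and directly so.
- conjugate multiplication: the conjugate move applies to radical differences, which this is not.
- l'Hôpital's rule (0/0) — no 0/0 form appears: written as one quotient, top and bottom both grow without bound, and the ratio is decided by their leading terms.


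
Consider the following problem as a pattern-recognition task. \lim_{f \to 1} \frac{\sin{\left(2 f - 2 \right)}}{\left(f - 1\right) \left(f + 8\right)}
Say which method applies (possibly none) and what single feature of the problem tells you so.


Method: l'Hôpital's rule (0/0) — both numerator and denominator vanish at 1: the genuine 0/0 indeterminate that l'Hôpital exists for. The standard small-argument limits would also carry it; the rule is the systematic route.


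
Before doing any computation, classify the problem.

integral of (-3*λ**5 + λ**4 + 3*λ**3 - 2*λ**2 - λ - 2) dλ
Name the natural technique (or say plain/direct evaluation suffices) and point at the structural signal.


Diagnosis: no special technique — a term-by-term power-rule job in λ; no substitution or rearrangement earns its keep here.


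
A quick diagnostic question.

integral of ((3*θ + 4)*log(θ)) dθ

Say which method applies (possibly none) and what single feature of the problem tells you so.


Verdict: integration by parts — one parts step with u = log(θ) trades the logarithm for an algebraic integrand.


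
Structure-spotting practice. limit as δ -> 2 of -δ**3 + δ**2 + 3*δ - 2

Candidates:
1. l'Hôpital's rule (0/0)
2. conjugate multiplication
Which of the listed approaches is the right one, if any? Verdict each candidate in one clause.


Method: no special technique — no vanishing denominator and no indeterminate clash at the point — evaluation is immediate.
- l'Hôpital's rule (0/0) — substituting the point gives a finite value outright — there is no indeterminate clash to repair.
- conjugate multiplication: multiplying by a conjugate would not remove any indeterminacy here.


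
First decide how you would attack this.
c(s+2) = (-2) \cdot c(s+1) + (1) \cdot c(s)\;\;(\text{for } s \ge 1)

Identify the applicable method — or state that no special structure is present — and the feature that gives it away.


Best approach: the characteristic-root method — no index-dependence in the weights and nothing inhomogeneous: classic characteristic-equation setup.


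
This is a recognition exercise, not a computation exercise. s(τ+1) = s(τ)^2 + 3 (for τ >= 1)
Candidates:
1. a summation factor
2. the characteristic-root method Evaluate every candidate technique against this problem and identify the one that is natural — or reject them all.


Method: no special technique — nonlinear feedback in the recursion rules out every root- or factor-based technique.
- a summation factor: the recursion is nonlinear — outside the first-order linear family a summation factor addresses.
- the characteristic-root method: nonlinearity rules out exponential-mode superposition from the start.


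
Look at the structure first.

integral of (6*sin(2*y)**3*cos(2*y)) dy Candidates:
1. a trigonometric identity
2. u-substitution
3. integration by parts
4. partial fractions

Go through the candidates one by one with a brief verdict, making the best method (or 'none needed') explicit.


Diagnosis: u-substitution — collected, the integrand has one factor that is, up to a constant, the derivative of an inner expression the rest depends on — substitute for that inner expression.
- a trigonometric identity — the trigonometric factor has no even power to reduce and no cross-frequency product to convert — the standard power-reduction and product-to-sum identities do not engage it.
- u-substitution — applicable, and directly so.
- integration by parts — the nonconstant-polynomial-times-standard-kernel pattern (an exp, sine, cosine, or logarithm partner) is absent.
- partial fractions: there is no rational-function structure to decompose.


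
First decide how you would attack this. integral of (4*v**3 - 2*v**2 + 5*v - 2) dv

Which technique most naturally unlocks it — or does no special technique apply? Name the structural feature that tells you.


Method: no special technique — the integrand is a sum of constant multiples of powers of v — integrate term by term.


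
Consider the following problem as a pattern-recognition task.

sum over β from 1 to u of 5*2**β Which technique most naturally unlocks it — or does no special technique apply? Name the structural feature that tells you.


Best approach: the geometric series formula — check a ratio of consecutive terms: it is 2, independent of the index, so the geometric formula closes the sum.
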